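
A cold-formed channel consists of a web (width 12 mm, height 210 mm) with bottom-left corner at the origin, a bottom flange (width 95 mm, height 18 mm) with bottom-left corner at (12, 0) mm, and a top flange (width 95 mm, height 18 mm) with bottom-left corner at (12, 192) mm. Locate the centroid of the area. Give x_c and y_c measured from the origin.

Part | A | x̄ᵢ | ȳᵢ | A·x̄ᵢ | A·ȳᵢ
web | 2520.00 | 6.00 | 105.00 | 15120.00 | 264600.00
bottom flange | 1710.00 | 59.50 | 9.00 | 101745.00 | 15390.00
top flange | 1710.00 | 59.50 | 201.00 | 101745.00 | 343710.00
Σ | 5940.00 |  |  | 218610.00 | 623700.00
x_c = 218610.00 / 5940.00 = 36.80 mm
y_c = 623700.00 / 5940.00 = 105.00 mm

x_c = 36.80 mm, y_c = 105.00 mm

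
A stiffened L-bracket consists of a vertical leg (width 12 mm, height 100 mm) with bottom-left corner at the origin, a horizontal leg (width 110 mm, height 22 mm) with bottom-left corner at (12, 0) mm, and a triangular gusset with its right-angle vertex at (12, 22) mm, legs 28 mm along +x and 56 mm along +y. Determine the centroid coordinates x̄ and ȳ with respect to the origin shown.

x̄ = 42.25 mm, ȳ = 26.91 mm

vertical leg: A = 12 × 100 = 1200.00, centroid at (6.00, 50.00).
horizontal leg: A = 110 × 22 = 2420.00, centroid at (67.00, 11.00).
gusset: A = ½·28·56 = 784.00, centroid at (21.33, 40.67).
ΣA = 4404.00 mm²
ΣAx̄ = (1200.00)(6.00) + (2420.00)(67.00) + (784.00)(21.33) = 186065.33 mm³
ΣAȳ = (1200.00)(50.00) + (2420.00)(11.00) + (784.00)(40.67) = 118502.67 mm³
x̄ = 186065.33 / 4404.00 = 42.25 mm
ȳ = 118502.67 / 4404.00 = 26.91 mm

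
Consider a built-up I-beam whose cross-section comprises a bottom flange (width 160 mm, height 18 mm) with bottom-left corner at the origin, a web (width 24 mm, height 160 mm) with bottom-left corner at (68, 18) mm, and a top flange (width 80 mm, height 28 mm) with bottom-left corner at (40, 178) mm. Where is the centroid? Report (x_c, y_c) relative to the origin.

x_c = 80.00 mm, y_c = 92.89 mm

bottom flange: A = 160 × 18 = 2880.00, centroid at (80.00, 9.00).
web: A = 24 × 160 = 3840.00, centroid at (80.00, 98.00).
top flange: A = 80 × 28 = 2240.00, centroid at (80.00, 192.00).
ΣA = 8960.00 mm²
ΣAx_c = (2880.00)(80.00) + (3840.00)(80.00) + (2240.00)(80.00) = 716800.00 mm³
ΣAy_c = (2880.00)(9.00) + (3840.00)(98.00) + (2240.00)(192.00) = 832320.00 mm³
x_c = 716800.00 / 8960.00 = 80.00 mm
y_c = 832320.00 / 8960.00 = 92.89 mm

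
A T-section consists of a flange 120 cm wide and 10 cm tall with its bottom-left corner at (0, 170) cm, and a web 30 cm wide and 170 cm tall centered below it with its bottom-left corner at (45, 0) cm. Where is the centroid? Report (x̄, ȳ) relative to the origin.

web: A = 30 × 170 = 5100.00, centroid at (60.00, 85.00).
flange: A = 120 × 10 = 1200.00, centroid at (60.00, 175.00).
ΣA = 6300.00 cm²
ΣAx̄ = (5100.00)(60.00) + (1200.00)(60.00) = 378000.00 cm³
ΣAȳ = (5100.00)(85.00) + (1200.00)(175.00) = 643500.00 cm³
x̄ = 378000.00 / 6300.00 = 60.00 cm
ȳ = 643500.00 / 6300.00 = 102.14 cm

x̄ = 60.00 cm, ȳ = 102.14 cm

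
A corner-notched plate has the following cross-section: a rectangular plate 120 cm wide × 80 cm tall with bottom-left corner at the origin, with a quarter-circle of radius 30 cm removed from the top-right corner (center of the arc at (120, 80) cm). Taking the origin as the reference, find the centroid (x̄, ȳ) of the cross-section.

Part | A | x̄ᵢ | ȳᵢ | A·x̄ᵢ | A·ȳᵢ
plate | 9600.00 | 60.00 | 40.00 | 576000.00 | 384000.00
removed quarter-circle | -706.86 | 107.27 | 67.27 | -75823.00 | -47548.67
Σ | 8893.14 |  |  | 500177.00 | 336451.33
x̄ = 500177.00 / 8893.14 = 56.24 cm
ȳ = 336451.33 / 8893.14 = 37.83 cm

x̄ = 56.24 cm, ȳ = 37.83 cm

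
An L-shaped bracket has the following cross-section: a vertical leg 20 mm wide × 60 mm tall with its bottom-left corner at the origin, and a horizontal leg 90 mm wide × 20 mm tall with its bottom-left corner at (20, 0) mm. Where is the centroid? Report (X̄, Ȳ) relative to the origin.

X̄ = 43.00 mm, Ȳ = 18.00 mm

vertical leg: A = 20 × 60 = 1200.00, centroid at (10.00, 30.00).
horizontal leg: A = 90 × 20 = 1800.00, centroid at (65.00, 10.00).
ΣA = 3000.00 mm², ΣAX̄ = 129000.00 mm³, ΣAȲ = 54000.00 mm³.
X̄ = 129000.00/3000.00 = 43.00 mm; Ȳ = 54000.00/3000.00 = 18.00 mm.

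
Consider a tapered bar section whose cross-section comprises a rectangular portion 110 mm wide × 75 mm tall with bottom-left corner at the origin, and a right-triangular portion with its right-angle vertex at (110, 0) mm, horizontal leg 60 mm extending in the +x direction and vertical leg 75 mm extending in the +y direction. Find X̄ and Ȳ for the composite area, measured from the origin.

Part | A | x̄ᵢ | ȳᵢ | A·x̄ᵢ | A·ȳᵢ
rectangular portion | 8250.00 | 55.00 | 37.50 | 453750.00 | 309375.00
triangular portion | 2250.00 | 130.00 | 25.00 | 292500.00 | 56250.00
Σ | 10500.00 |  |  | 746250.00 | 365625.00
X̄ = 746250.00 / 10500.00 = 71.07 mm
Ȳ = 365625.00 / 10500.00 = 34.82 mm

X̄ = 71.07 mm, Ȳ = 34.82 mm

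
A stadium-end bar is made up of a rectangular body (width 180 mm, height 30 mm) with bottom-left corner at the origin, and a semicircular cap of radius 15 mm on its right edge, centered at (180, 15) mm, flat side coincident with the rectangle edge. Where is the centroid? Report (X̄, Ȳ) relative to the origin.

X̄ = 95.92 mm, Ȳ = 15.00 mm

rectangular body: A = 180 × 30 = 5400.00, centroid at (90.00, 15.00).
semicircular end: A = ½π·15² = 353.43, centroid at (186.37, 15.00).
ΣA = 5753.43 mm²
ΣAX̄ = (5400.00)(90.00) + (353.43)(186.37) = 551867.25 mm³
ΣAȲ = (5400.00)(15.00) + (353.43)(15.00) = 86301.44 mm³
X̄ = 551867.25 / 5753.43 = 95.92 mm
Ȳ = 86301.44 / 5753.43 = 15.00 mm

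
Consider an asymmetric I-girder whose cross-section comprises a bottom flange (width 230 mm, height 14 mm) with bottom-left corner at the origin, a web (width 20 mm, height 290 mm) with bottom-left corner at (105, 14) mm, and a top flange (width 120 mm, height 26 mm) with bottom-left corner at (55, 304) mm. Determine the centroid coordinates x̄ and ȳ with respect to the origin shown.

x̄ = 115.00 mm, ȳ = 159.29 mm

bottom flange: A = 230 × 14 = 3220.00, centroid at (115.00, 7.00).
web: A = 20 × 290 = 5800.00, centroid at (115.00, 159.00).
top flange: A = 120 × 26 = 3120.00, centroid at (115.00, 317.00).
ΣA = 12140.00 mm²
ΣAx̄ = (3220.00)(115.00) + (5800.00)(115.00) + (3120.00)(115.00) = 1396100.00 mm³
ΣAȳ = (3220.00)(7.00) + (5800.00)(159.00) + (3120.00)(317.00) = 1933780.00 mm³
x̄ = 1396100.00 / 12140.00 = 115.00 mm
ȳ = 1933780.00 / 12140.00 = 159.29 mm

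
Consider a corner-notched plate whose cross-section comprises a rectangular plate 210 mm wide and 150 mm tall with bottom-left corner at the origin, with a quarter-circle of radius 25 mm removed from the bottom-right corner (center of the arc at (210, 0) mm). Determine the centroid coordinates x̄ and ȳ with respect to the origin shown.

x̄ = 103.51 mm, ȳ = 76.02 mm

plate: A = 210 × 150 = 31500.00, centroid at (105.00, 75.00).
removed quarter-circle: A = −¼π·25² = -490.87, centroid at (199.39, 10.61).
ΣA = 31009.13 mm²
ΣAx̄ = (31500.00)(105.00) + (-490.87)(199.39) = 3209624.82 mm³
ΣAȳ = (31500.00)(75.00) + (-490.87)(10.61) = 2357291.67 mm³
x̄ = 3209624.82 / 31009.13 = 103.51 mm
ȳ = 2357291.67 / 31009.13 = 76.02 mm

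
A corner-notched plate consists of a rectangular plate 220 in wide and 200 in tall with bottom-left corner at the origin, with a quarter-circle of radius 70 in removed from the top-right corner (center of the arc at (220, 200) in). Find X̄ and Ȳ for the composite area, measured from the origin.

X̄ = 102.30 in, Ȳ = 93.26 in

plate: A = 220 × 200 = 44000.00, centroid at (110.00, 100.00).
removed quarter-circle: A = −¼π·70² = -3848.45, centroid at (190.29, 170.29).
ΣA = 40151.55 in², ΣAX̄ = 4107674.11 in³, ΣAȲ = 3744643.13 in³.
X̄ = 4107674.11/40151.55 = 102.30 in; Ȳ = 3744643.13/40151.55 = 93.26 in.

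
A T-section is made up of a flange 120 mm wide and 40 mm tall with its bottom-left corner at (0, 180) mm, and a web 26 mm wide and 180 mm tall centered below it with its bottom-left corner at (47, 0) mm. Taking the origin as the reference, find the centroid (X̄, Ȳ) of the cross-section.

Part | A | x̄ᵢ | ȳᵢ | A·x̄ᵢ | A·ȳᵢ
web | 4680.00 | 60.00 | 90.00 | 280800.00 | 421200.00
flange | 4800.00 | 60.00 | 200.00 | 288000.00 | 960000.00
Σ | 9480.00 |  |  | 568800.00 | 1381200.00
X̄ = 568800.00 / 9480.00 = 60.00 mm
Ȳ = 1381200.00 / 9480.00 = 145.70 mm

X̄ = 60.00 mm, Ȳ = 145.70 mm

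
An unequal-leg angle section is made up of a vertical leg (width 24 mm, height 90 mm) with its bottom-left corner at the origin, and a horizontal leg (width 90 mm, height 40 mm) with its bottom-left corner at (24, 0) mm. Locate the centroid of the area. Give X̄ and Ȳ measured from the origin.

vertical leg: A = 24 × 90 = 2160.00, centroid at (12.00, 45.00).
horizontal leg: A = 90 × 40 = 3600.00, centroid at (69.00, 20.00).
ΣA = 5760.00 mm², ΣAX̄ = 274320.00 mm³, ΣAȲ = 169200.00 mm³.
X̄ = 274320.00/5760.00 = 47.62 mm; Ȳ = 169200.00/5760.00 = 29.38 mm.

X̄ = 47.62 mm, Ȳ = 29.38 mm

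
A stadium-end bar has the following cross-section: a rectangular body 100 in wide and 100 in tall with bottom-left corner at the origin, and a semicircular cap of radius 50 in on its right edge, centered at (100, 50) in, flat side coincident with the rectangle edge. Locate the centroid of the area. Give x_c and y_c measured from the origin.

rectangular body: A = 100 × 100 = 10000.00, centroid at (50.00, 50.00).
semicircular end: A = ½π·50² = 3926.99, centroid at (121.22, 50.00).
ΣA = 13926.99 in², ΣAx_c = 976032.42 in³, ΣAy_c = 696349.54 in³.
x_c = 976032.42/13926.99 = 70.08 in; y_c = 696349.54/13926.99 = 50.00 in.

x_c = 70.08 in, y_c = 50.00 in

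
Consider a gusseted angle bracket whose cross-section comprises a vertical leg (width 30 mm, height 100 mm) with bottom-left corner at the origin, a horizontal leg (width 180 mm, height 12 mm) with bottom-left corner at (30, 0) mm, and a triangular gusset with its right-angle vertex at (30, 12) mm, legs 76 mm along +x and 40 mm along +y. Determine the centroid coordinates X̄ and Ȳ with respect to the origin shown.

vertical leg: A = 30 × 100 = 3000.00, centroid at (15.00, 50.00).
horizontal leg: A = 180 × 12 = 2160.00, centroid at (120.00, 6.00).
gusset: A = ½·76·40 = 1520.00, centroid at (55.33, 25.33).
ΣA = 6680.00 mm², ΣAX̄ = 388306.67 mm³, ΣAȲ = 201466.67 mm³.
X̄ = 388306.67/6680.00 = 58.13 mm; Ȳ = 201466.67/6680.00 = 30.16 mm.

X̄ = 58.13 mm, Ȳ = 30.16 mm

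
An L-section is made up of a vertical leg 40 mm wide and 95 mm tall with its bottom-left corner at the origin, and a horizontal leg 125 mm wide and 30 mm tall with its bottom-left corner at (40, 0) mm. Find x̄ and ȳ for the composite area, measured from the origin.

x̄ = 60.98 mm, ȳ = 31.36 mm

vertical leg: A = 40 × 95 = 3800.00, centroid at (20.00, 47.50).
horizontal leg: A = 125 × 30 = 3750.00, centroid at (102.50, 15.00).
ΣA = 7550.00 mm²
ΣAx̄ = (3800.00)(20.00) + (3750.00)(102.50) = 460375.00 mm³
ΣAȳ = (3800.00)(47.50) + (3750.00)(15.00) = 236750.00 mm³
x̄ = 460375.00 / 7550.00 = 60.98 mm
ȳ = 236750.00 / 7550.00 = 31.36 mm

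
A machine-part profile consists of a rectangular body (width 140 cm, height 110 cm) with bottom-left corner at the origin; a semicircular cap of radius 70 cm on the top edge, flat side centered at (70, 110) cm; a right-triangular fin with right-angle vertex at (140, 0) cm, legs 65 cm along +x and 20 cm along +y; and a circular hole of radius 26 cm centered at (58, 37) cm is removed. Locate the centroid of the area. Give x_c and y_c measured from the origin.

x_c = 73.93 cm, y_c = 85.47 cm

rectangular body: A = 140 × 110 = 15400.00, centroid at (70.00, 55.00).
semicircular top: A = ½π·70² = 7696.90, centroid at (70.00, 139.71).
triangular fin: A = ½·65·20 = 650.00, centroid at (161.67, 6.67).
hole: A = −π·26² = -2123.72, centroid at (58.00, 37.00).
ΣA = 21623.19 cm², ΣAx_c = 1598690.91 cm³, ΣAy_c = 1848081.70 cm³.
x_c = 1598690.91/21623.19 = 73.93 cm; y_c = 1848081.70/21623.19 = 85.47 cm.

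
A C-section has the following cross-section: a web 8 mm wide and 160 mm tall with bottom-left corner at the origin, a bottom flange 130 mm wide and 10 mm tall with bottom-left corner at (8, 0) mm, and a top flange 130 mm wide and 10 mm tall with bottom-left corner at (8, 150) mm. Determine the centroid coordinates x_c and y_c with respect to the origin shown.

x_c = 50.24 mm, y_c = 80.00 mm

Part | A | x̄ᵢ | ȳᵢ | A·x̄ᵢ | A·ȳᵢ
web | 1280.00 | 4.00 | 80.00 | 5120.00 | 102400.00
bottom flange | 1300.00 | 73.00 | 5.00 | 94900.00 | 6500.00
top flange | 1300.00 | 73.00 | 155.00 | 94900.00 | 201500.00
Σ | 3880.00 |  |  | 194920.00 | 310400.00
x_c = 194920.00 / 3880.00 = 50.24 mm
y_c = 310400.00 / 3880.00 = 80.00 mm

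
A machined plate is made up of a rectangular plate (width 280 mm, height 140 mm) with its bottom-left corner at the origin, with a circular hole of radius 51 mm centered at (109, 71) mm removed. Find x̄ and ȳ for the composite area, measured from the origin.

x̄ = 148.16 mm, ȳ = 69.74 mm

Part | A | x̄ᵢ | ȳᵢ | A·x̄ᵢ | A·ȳᵢ
plate | 39200.00 | 140.00 | 70.00 | 5488000.00 | 2744000.00
hole | -8171.28 | 109.00 | 71.00 | -890669.79 | -580161.06
Σ | 31028.72 |  |  | 4597330.21 | 2163838.94
x̄ = 4597330.21 / 31028.72 = 148.16 mm
ȳ = 2163838.94 / 31028.72 = 69.74 mm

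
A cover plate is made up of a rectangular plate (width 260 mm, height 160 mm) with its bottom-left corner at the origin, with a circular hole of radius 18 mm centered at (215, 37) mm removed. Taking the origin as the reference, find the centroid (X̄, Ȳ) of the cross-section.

X̄ = 127.87 mm, Ȳ = 81.08 mm

plate: A = 260 × 160 = 41600.00, centroid at (130.00, 80.00).
hole: A = −π·18² = -1017.88, centroid at (215.00, 37.00).
ΣA = 40582.12 mm², ΣAX̄ = 5189156.66 mm³, ΣAȲ = 3290338.59 mm³.
X̄ = 5189156.66/40582.12 = 127.87 mm; Ȳ = 3290338.59/40582.12 = 81.08 mm.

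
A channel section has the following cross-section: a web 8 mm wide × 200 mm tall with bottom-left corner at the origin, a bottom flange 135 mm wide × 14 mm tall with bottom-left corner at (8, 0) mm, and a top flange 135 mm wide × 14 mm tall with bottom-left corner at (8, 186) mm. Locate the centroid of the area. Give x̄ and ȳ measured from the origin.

Part | A | x̄ᵢ | ȳᵢ | A·x̄ᵢ | A·ȳᵢ
web | 1600.00 | 4.00 | 100.00 | 6400.00 | 160000.00
bottom flange | 1890.00 | 75.50 | 7.00 | 142695.00 | 13230.00
top flange | 1890.00 | 75.50 | 193.00 | 142695.00 | 364770.00
Σ | 5380.00 |  |  | 291790.00 | 538000.00
x̄ = 291790.00 / 5380.00 = 54.24 mm
ȳ = 538000.00 / 5380.00 = 100.00 mm

x̄ = 54.24 mm, ȳ = 100.00 mm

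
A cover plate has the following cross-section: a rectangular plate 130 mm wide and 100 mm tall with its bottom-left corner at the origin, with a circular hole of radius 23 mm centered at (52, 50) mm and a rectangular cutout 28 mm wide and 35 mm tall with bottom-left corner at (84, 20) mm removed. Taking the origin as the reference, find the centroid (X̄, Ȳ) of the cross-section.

X̄ = 63.96 mm, Ȳ = 51.18 mm

plate: A = 130 × 100 = 13000.00, centroid at (65.00, 50.00).
hole 1: A = −π·23² = -1661.90, centroid at (52.00, 50.00).
hole 2: A = −(28 × 35) = -980.00, centroid at (98.00, 37.50).
ΣA = 10358.10 mm²
ΣAX̄ = (13000.00)(65.00) + (-1661.90)(52.00) + (-980.00)(98.00) = 662541.07 mm³
ΣAȲ = (13000.00)(50.00) + (-1661.90)(50.00) + (-980.00)(37.50) = 530154.87 mm³
X̄ = 662541.07 / 10358.10 = 63.96 mm
Ȳ = 530154.87 / 10358.10 = 51.18 mm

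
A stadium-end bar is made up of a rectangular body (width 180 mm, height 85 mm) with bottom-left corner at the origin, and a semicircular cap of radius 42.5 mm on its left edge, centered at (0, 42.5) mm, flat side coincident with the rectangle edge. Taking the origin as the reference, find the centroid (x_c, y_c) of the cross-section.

rectangular body: A = 180 × 85 = 15300.00, centroid at (90.00, 42.50).
semicircular end: A = ½π·42.5² = 2837.25, centroid at (-18.04, 42.50).
ΣA = 18137.25 mm², ΣAx_c = 1325822.92 mm³, ΣAy_c = 770833.16 mm³.
x_c = 1325822.92/18137.25 = 73.10 mm; y_c = 770833.16/18137.25 = 42.50 mm.

x_c = 73.10 mm, y_c = 42.50 mm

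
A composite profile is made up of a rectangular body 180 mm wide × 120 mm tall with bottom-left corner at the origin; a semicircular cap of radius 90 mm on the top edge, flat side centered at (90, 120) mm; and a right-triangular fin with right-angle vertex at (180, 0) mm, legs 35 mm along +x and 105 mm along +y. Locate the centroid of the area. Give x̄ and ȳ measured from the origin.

x̄ = 95.17 mm, ȳ = 93.28 mm

rectangular body: A = 180 × 120 = 21600.00, centroid at (90.00, 60.00).
semicircular top: A = ½π·90² = 12723.45, centroid at (90.00, 158.20).
triangular fin: A = ½·35·105 = 1837.50, centroid at (191.67, 35.00).
ΣA = 36160.95 mm², ΣAx̄ = 3441298.02 mm³, ΣAȳ = 3373126.53 mm³.
x̄ = 3441298.02/36160.95 = 95.17 mm; ȳ = 3373126.53/36160.95 = 93.28 mm.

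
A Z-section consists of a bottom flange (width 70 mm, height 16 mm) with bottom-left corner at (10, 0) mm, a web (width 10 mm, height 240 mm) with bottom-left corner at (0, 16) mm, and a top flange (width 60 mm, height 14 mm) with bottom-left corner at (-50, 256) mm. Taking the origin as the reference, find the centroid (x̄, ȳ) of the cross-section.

x̄ = 10.46 mm, ȳ = 127.59 mm

bottom flange: A = 70 × 16 = 1120.00, centroid at (45.00, 8.00).
web: A = 10 × 240 = 2400.00, centroid at (5.00, 136.00).
top flange: A = 60 × 14 = 840.00, centroid at (-20.00, 263.00).
ΣA = 4360.00 mm²
ΣAx̄ = (1120.00)(45.00) + (2400.00)(5.00) + (840.00)(-20.00) = 45600.00 mm³
ΣAȳ = (1120.00)(8.00) + (2400.00)(136.00) + (840.00)(263.00) = 556280.00 mm³
x̄ = 45600.00 / 4360.00 = 10.46 mm
ȳ = 556280.00 / 4360.00 = 127.59 mm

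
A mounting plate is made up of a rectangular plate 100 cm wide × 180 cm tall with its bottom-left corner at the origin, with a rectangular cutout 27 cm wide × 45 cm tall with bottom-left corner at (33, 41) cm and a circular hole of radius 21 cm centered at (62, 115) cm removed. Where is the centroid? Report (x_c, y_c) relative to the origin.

x_c = 49.20 cm, y_c = 89.84 cm

Part | A | x̄ᵢ | ȳᵢ | A·x̄ᵢ | A·ȳᵢ
plate | 18000.00 | 50.00 | 90.00 | 900000.00 | 1620000.00
hole 1 | -1215.00 | 46.50 | 63.50 | -56497.50 | -77152.50
hole 2 | -1385.44 | 62.00 | 115.00 | -85897.43 | -159325.87
Σ | 15399.56 |  |  | 757605.07 | 1383521.63
x_c = 757605.07 / 15399.56 = 49.20 cm
y_c = 1383521.63 / 15399.56 = 89.84 cm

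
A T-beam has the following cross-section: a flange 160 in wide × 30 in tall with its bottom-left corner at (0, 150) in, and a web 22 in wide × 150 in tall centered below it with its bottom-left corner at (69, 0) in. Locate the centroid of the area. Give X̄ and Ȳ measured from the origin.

Part | A | x̄ᵢ | ȳᵢ | A·x̄ᵢ | A·ȳᵢ
web | 3300.00 | 80.00 | 75.00 | 264000.00 | 247500.00
flange | 4800.00 | 80.00 | 165.00 | 384000.00 | 792000.00
Σ | 8100.00 |  |  | 648000.00 | 1039500.00
X̄ = 648000.00 / 8100.00 = 80.00 in
Ȳ = 1039500.00 / 8100.00 = 128.33 in

X̄ = 80.00 in, Ȳ = 128.33 in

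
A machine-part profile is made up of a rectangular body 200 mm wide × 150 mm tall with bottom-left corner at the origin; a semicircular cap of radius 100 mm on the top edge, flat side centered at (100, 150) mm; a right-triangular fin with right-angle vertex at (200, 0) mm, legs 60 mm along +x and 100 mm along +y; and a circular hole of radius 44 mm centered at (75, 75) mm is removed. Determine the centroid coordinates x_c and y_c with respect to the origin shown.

rectangular body: A = 200 × 150 = 30000.00, centroid at (100.00, 75.00).
semicircular top: A = ½π·100² = 15707.96, centroid at (100.00, 192.44).
triangular fin: A = ½·60·100 = 3000.00, centroid at (220.00, 33.33).
hole: A = −π·44² = -6082.12, centroid at (75.00, 75.00).
ΣA = 42625.84 mm²
ΣAx_c = (30000.00)(100.00) + (15707.96)(100.00) + (3000.00)(220.00) + (-6082.12)(75.00) = 4774637.07 mm³
ΣAy_c = (30000.00)(75.00) + (15707.96)(192.44) + (3000.00)(33.33) + (-6082.12)(75.00) = 4916701.90 mm³
x_c = 4774637.07 / 42625.84 = 112.01 mm
y_c = 4916701.90 / 42625.84 = 115.35 mm

x_c = 112.01 mm, y_c = 115.35 mm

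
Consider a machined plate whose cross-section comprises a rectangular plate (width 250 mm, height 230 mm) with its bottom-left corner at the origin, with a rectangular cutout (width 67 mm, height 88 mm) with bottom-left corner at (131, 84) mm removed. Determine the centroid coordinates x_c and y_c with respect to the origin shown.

plate: A = 250 × 230 = 57500.00, centroid at (125.00, 115.00).
hole: A = −(67 × 88) = -5896.00, centroid at (164.50, 128.00).
ΣA = 51604.00 mm²
ΣAx_c = (57500.00)(125.00) + (-5896.00)(164.50) = 6217608.00 mm³
ΣAy_c = (57500.00)(115.00) + (-5896.00)(128.00) = 5857812.00 mm³
x_c = 6217608.00 / 51604.00 = 120.49 mm
y_c = 5857812.00 / 51604.00 = 113.51 mm

x_c = 120.49 mm, y_c = 113.51 mm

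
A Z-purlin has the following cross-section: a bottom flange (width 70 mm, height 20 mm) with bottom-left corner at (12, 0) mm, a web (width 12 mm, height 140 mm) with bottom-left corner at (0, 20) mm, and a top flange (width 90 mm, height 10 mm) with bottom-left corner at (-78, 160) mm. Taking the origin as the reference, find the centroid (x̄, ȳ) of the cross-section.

x̄ = 11.60 mm, ȳ = 78.82 mm

bottom flange: A = 70 × 20 = 1400.00, centroid at (47.00, 10.00).
web: A = 12 × 140 = 1680.00, centroid at (6.00, 90.00).
top flange: A = 90 × 10 = 900.00, centroid at (-33.00, 165.00).
ΣA = 3980.00 mm², ΣAx̄ = 46180.00 mm³, ΣAȳ = 313700.00 mm³.
x̄ = 46180.00/3980.00 = 11.60 mm; ȳ = 313700.00/3980.00 = 78.82 mm.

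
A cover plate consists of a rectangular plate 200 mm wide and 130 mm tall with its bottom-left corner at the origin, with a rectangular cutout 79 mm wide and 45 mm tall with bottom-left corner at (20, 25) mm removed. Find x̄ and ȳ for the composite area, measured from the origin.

x̄ = 106.41 mm, ȳ = 67.77 mm

Part | A | x̄ᵢ | ȳᵢ | A·x̄ᵢ | A·ȳᵢ
plate | 26000.00 | 100.00 | 65.00 | 2600000.00 | 1690000.00
hole | -3555.00 | 59.50 | 47.50 | -211522.50 | -168862.50
Σ | 22445.00 |  |  | 2388477.50 | 1521137.50
x̄ = 2388477.50 / 22445.00 = 106.41 mm
ȳ = 1521137.50 / 22445.00 = 67.77 mm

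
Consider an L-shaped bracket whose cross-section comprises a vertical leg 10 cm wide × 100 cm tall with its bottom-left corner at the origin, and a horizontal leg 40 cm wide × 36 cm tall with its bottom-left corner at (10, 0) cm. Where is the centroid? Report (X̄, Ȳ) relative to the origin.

X̄ = 19.75 cm, Ȳ = 31.11 cm

vertical leg: A = 10 × 100 = 1000.00, centroid at (5.00, 50.00).
horizontal leg: A = 40 × 36 = 1440.00, centroid at (30.00, 18.00).
ΣA = 2440.00 cm²
ΣAX̄ = (1000.00)(5.00) + (1440.00)(30.00) = 48200.00 cm³
ΣAȲ = (1000.00)(50.00) + (1440.00)(18.00) = 75920.00 cm³
X̄ = 48200.00 / 2440.00 = 19.75 cm
Ȳ = 75920.00 / 2440.00 = 31.11 cm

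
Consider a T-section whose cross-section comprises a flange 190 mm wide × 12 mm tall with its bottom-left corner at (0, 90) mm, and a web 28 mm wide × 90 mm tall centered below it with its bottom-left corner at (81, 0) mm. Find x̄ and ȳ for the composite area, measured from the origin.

web: A = 28 × 90 = 2520.00, centroid at (95.00, 45.00).
flange: A = 190 × 12 = 2280.00, centroid at (95.00, 96.00).
ΣA = 4800.00 mm²
ΣAx̄ = (2520.00)(95.00) + (2280.00)(95.00) = 456000.00 mm³
ΣAȳ = (2520.00)(45.00) + (2280.00)(96.00) = 332280.00 mm³
x̄ = 456000.00 / 4800.00 = 95.00 mm
ȳ = 332280.00 / 4800.00 = 69.22 mm

x̄ = 95.00 mm, ȳ = 69.22 mm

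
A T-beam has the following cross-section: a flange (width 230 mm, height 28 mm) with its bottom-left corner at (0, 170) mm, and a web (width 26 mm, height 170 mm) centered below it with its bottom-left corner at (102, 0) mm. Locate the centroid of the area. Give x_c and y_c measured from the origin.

x_c = 115.00 mm, y_c = 143.71 mm

Part | A | x̄ᵢ | ȳᵢ | A·x̄ᵢ | A·ȳᵢ
web | 4420.00 | 115.00 | 85.00 | 508300.00 | 375700.00
flange | 6440.00 | 115.00 | 184.00 | 740600.00 | 1184960.00
Σ | 10860.00 |  |  | 1248900.00 | 1560660.00
x_c = 1248900.00 / 10860.00 = 115.00 mm
y_c = 1560660.00 / 10860.00 = 143.71 mm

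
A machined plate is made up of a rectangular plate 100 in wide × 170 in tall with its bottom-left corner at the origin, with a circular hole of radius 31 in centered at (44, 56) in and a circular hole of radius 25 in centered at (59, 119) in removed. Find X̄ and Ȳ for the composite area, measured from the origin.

X̄ = 50.04 in, Ȳ = 86.73 in

plate: A = 100 × 170 = 17000.00, centroid at (50.00, 85.00).
hole 1: A = −π·31² = -3019.07, centroid at (44.00, 56.00).
hole 2: A = −π·25² = -1963.50, centroid at (59.00, 119.00).
ΣA = 12017.43 in², ΣAX̄ = 601314.67 in³, ΣAȲ = 1042276.10 in³.
X̄ = 601314.67/12017.43 = 50.04 in; Ȳ = 1042276.10/12017.43 = 86.73 in.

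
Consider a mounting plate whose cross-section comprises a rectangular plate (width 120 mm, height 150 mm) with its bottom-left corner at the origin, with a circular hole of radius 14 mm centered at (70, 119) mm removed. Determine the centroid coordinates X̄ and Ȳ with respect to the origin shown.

X̄ = 59.65 mm, Ȳ = 73.44 mm

plate: A = 120 × 150 = 18000.00, centroid at (60.00, 75.00).
hole: A = −π·14² = -615.75, centroid at (70.00, 119.00).
ΣA = 17384.25 mm², ΣAX̄ = 1036897.35 mm³, ΣAȲ = 1276725.49 mm³.
X̄ = 1036897.35/17384.25 = 59.65 mm; Ȳ = 1276725.49/17384.25 = 73.44 mm.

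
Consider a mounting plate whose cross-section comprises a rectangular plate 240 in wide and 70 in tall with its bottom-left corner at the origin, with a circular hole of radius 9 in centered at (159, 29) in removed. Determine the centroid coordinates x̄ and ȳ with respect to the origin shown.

x̄ = 119.40 in, ȳ = 35.09 in

Part | A | x̄ᵢ | ȳᵢ | A·x̄ᵢ | A·ȳᵢ
plate | 16800.00 | 120.00 | 35.00 | 2016000.00 | 588000.00
hole | -254.47 | 159.00 | 29.00 | -40460.57 | -7379.60
Σ | 16545.53 |  |  | 1975539.43 | 580620.40
x̄ = 1975539.43 / 16545.53 = 119.40 in
ȳ = 580620.40 / 16545.53 = 35.09 in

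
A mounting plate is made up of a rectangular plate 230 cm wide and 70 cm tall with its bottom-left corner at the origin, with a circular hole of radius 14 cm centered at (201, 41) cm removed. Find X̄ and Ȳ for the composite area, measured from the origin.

Part | A | x̄ᵢ | ȳᵢ | A·x̄ᵢ | A·ȳᵢ
plate | 16100.00 | 115.00 | 35.00 | 1851500.00 | 563500.00
hole | -615.75 | 201.00 | 41.00 | -123766.18 | -25245.84
Σ | 15484.25 |  |  | 1727733.82 | 538254.16
X̄ = 1727733.82 / 15484.25 = 111.58 cm
Ȳ = 538254.16 / 15484.25 = 34.76 cm

X̄ = 111.58 cm, Ȳ = 34.76 cm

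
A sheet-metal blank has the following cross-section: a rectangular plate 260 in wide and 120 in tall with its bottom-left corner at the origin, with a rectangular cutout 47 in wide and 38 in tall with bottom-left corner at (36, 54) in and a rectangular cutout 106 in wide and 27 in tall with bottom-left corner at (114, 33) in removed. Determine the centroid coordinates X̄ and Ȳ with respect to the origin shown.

plate: A = 260 × 120 = 31200.00, centroid at (130.00, 60.00).
hole 1: A = −(47 × 38) = -1786.00, centroid at (59.50, 73.00).
hole 2: A = −(106 × 27) = -2862.00, centroid at (167.00, 46.50).
ΣA = 26552.00 in², ΣAX̄ = 3471779.00 in³, ΣAȲ = 1608539.00 in³.
X̄ = 3471779.00/26552.00 = 130.75 in; Ȳ = 1608539.00/26552.00 = 60.58 in.

X̄ = 130.75 in, Ȳ = 60.58 in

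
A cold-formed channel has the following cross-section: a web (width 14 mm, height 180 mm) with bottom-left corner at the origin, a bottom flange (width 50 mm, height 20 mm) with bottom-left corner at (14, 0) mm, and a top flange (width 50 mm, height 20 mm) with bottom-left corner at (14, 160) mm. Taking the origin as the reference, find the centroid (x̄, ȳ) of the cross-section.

Part | A | x̄ᵢ | ȳᵢ | A·x̄ᵢ | A·ȳᵢ
web | 2520.00 | 7.00 | 90.00 | 17640.00 | 226800.00
bottom flange | 1000.00 | 39.00 | 10.00 | 39000.00 | 10000.00
top flange | 1000.00 | 39.00 | 170.00 | 39000.00 | 170000.00
Σ | 4520.00 |  |  | 95640.00 | 406800.00
x̄ = 95640.00 / 4520.00 = 21.16 mm
ȳ = 406800.00 / 4520.00 = 90.00 mm

x̄ = 21.16 mm, ȳ = 90.00 mm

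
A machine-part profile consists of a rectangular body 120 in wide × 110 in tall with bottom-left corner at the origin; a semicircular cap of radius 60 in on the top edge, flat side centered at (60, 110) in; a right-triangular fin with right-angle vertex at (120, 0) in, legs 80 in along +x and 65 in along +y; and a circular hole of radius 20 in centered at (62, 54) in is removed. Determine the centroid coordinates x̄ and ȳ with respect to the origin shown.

rectangular body: A = 120 × 110 = 13200.00, centroid at (60.00, 55.00).
semicircular top: A = ½π·60² = 5654.87, centroid at (60.00, 135.46).
triangular fin: A = ½·80·65 = 2600.00, centroid at (146.67, 21.67).
hole: A = −π·20² = -1256.64, centroid at (62.00, 54.00).
ΣA = 20198.23 in², ΣAx̄ = 1434713.84 in³, ΣAȳ = 1480510.28 in³.
x̄ = 1434713.84/20198.23 = 71.03 in; ȳ = 1480510.28/20198.23 = 73.30 in.

x̄ = 71.03 in, ȳ = 73.30 in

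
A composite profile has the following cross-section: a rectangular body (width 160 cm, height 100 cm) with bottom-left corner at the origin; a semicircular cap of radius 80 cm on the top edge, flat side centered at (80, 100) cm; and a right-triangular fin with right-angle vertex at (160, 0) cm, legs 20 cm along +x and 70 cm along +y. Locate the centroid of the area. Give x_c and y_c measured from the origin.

x_c = 82.27 cm, y_c = 80.85 cm

rectangular body: A = 160 × 100 = 16000.00, centroid at (80.00, 50.00).
semicircular top: A = ½π·80² = 10053.10, centroid at (80.00, 133.95).
triangular fin: A = ½·20·70 = 700.00, centroid at (166.67, 23.33).
ΣA = 26753.10 cm², ΣAx_c = 2200914.39 cm³, ΣAy_c = 2162976.32 cm³.
x_c = 2200914.39/26753.10 = 82.27 cm; y_c = 2162976.32/26753.10 = 80.85 cm.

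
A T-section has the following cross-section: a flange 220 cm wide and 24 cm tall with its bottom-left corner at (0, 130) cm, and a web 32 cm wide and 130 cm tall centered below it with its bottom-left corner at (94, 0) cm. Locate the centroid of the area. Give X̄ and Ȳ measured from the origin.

X̄ = 110.00 cm, Ȳ = 108.07 cm

web: A = 32 × 130 = 4160.00, centroid at (110.00, 65.00).
flange: A = 220 × 24 = 5280.00, centroid at (110.00, 142.00).
ΣA = 9440.00 cm², ΣAX̄ = 1038400.00 cm³, ΣAȲ = 1020160.00 cm³.
X̄ = 1038400.00/9440.00 = 110.00 cm; Ȳ = 1020160.00/9440.00 = 108.07 cm.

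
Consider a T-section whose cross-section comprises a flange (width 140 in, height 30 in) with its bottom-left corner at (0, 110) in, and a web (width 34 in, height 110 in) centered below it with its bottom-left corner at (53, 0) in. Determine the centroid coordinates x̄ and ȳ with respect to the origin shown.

Part | A | x̄ᵢ | ȳᵢ | A·x̄ᵢ | A·ȳᵢ
web | 3740.00 | 70.00 | 55.00 | 261800.00 | 205700.00
flange | 4200.00 | 70.00 | 125.00 | 294000.00 | 525000.00
Σ | 7940.00 |  |  | 555800.00 | 730700.00
x̄ = 555800.00 / 7940.00 = 70.00 in
ȳ = 730700.00 / 7940.00 = 92.03 in

x̄ = 70.00 in, ȳ = 92.03 in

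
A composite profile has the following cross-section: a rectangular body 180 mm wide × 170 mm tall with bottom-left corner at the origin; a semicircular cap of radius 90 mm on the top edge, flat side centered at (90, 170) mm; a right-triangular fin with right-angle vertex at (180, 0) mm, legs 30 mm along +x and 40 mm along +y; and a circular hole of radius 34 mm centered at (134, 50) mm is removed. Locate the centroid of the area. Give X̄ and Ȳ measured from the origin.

Part | A | x̄ᵢ | ȳᵢ | A·x̄ᵢ | A·ȳᵢ
rectangular body | 30600.00 | 90.00 | 85.00 | 2754000.00 | 2601000.00
semicircular top | 12723.45 | 90.00 | 208.20 | 1145110.52 | 2648986.54
triangular fin | 600.00 | 190.00 | 13.33 | 114000.00 | 8000.00
hole | -3631.68 | 134.00 | 50.00 | -486645.27 | -181584.06
Σ | 40291.77 |  |  | 3526465.25 | 5076402.49
X̄ = 3526465.25 / 40291.77 = 87.52 mm
Ȳ = 5076402.49 / 40291.77 = 125.99 mm

X̄ = 87.52 mm, Ȳ = 125.99 mm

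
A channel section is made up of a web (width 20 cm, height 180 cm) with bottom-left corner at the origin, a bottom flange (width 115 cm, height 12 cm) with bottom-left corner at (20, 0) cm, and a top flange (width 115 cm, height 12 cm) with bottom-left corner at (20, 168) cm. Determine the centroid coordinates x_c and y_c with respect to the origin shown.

Part | A | x̄ᵢ | ȳᵢ | A·x̄ᵢ | A·ȳᵢ
web | 3600.00 | 10.00 | 90.00 | 36000.00 | 324000.00
bottom flange | 1380.00 | 77.50 | 6.00 | 106950.00 | 8280.00
top flange | 1380.00 | 77.50 | 174.00 | 106950.00 | 240120.00
Σ | 6360.00 |  |  | 249900.00 | 572400.00
x_c = 249900.00 / 6360.00 = 39.29 cm
y_c = 572400.00 / 6360.00 = 90.00 cm

x_c = 39.29 cm, y_c = 90.00 cm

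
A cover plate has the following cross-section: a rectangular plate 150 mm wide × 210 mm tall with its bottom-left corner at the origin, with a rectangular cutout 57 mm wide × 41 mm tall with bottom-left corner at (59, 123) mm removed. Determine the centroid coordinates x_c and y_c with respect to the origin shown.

plate: A = 150 × 210 = 31500.00, centroid at (75.00, 105.00).
hole: A = −(57 × 41) = -2337.00, centroid at (87.50, 143.50).
ΣA = 29163.00 mm²
ΣAx_c = (31500.00)(75.00) + (-2337.00)(87.50) = 2158012.50 mm³
ΣAy_c = (31500.00)(105.00) + (-2337.00)(143.50) = 2972140.50 mm³
x_c = 2158012.50 / 29163.00 = 74.00 mm
y_c = 2972140.50 / 29163.00 = 101.91 mm

x_c = 74.00 mm, y_c = 101.91 mm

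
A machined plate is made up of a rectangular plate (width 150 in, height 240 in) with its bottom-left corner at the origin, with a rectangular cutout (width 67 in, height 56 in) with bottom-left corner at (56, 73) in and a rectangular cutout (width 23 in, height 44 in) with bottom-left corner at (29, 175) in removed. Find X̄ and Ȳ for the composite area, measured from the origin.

X̄ = 74.38 in, Ȳ = 119.79 in

Part | A | x̄ᵢ | ȳᵢ | A·x̄ᵢ | A·ȳᵢ
plate | 36000.00 | 75.00 | 120.00 | 2700000.00 | 4320000.00
hole 1 | -3752.00 | 89.50 | 101.00 | -335804.00 | -378952.00
hole 2 | -1012.00 | 40.50 | 197.00 | -40986.00 | -199364.00
Σ | 31236.00 |  |  | 2323210.00 | 3741684.00
X̄ = 2323210.00 / 31236.00 = 74.38 in
Ȳ = 3741684.00 / 31236.00 = 119.79 in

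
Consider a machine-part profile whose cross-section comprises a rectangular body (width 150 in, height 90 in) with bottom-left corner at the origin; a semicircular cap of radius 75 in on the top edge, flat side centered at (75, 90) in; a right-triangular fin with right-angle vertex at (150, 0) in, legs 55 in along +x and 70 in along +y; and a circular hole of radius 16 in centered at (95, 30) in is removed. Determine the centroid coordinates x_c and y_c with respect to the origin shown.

rectangular body: A = 150 × 90 = 13500.00, centroid at (75.00, 45.00).
semicircular top: A = ½π·75² = 8835.73, centroid at (75.00, 121.83).
triangular fin: A = ½·55·70 = 1925.00, centroid at (168.33, 23.33).
hole: A = −π·16² = -804.25, centroid at (95.00, 30.00).
ΣA = 23456.48 in², ΣAx_c = 1922817.83 in³, ΣAy_c = 1704754.88 in³.
x_c = 1922817.83/23456.48 = 81.97 in; y_c = 1704754.88/23456.48 = 72.68 in.

x_c = 81.97 in, y_c = 72.68 in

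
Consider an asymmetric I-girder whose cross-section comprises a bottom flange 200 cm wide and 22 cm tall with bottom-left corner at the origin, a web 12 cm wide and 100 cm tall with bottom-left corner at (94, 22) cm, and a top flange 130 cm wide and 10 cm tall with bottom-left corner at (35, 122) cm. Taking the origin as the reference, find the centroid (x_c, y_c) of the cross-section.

x_c = 100.00 cm, y_c = 43.46 cm

bottom flange: A = 200 × 22 = 4400.00, centroid at (100.00, 11.00).
web: A = 12 × 100 = 1200.00, centroid at (100.00, 72.00).
top flange: A = 130 × 10 = 1300.00, centroid at (100.00, 127.00).
ΣA = 6900.00 cm²
ΣAx_c = (4400.00)(100.00) + (1200.00)(100.00) + (1300.00)(100.00) = 690000.00 cm³
ΣAy_c = (4400.00)(11.00) + (1200.00)(72.00) + (1300.00)(127.00) = 299900.00 cm³
x_c = 690000.00 / 6900.00 = 100.00 cm
y_c = 299900.00 / 6900.00 = 43.46 cm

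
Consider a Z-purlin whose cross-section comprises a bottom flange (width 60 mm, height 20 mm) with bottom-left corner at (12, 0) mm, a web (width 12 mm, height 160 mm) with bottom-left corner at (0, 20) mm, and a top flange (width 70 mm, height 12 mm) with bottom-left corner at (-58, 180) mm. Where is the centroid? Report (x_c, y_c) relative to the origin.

x_c = 10.76 mm, y_c = 90.97 mm

bottom flange: A = 60 × 20 = 1200.00, centroid at (42.00, 10.00).
web: A = 12 × 160 = 1920.00, centroid at (6.00, 100.00).
top flange: A = 70 × 12 = 840.00, centroid at (-23.00, 186.00).
ΣA = 3960.00 mm²
ΣAx_c = (1200.00)(42.00) + (1920.00)(6.00) + (840.00)(-23.00) = 42600.00 mm³
ΣAy_c = (1200.00)(10.00) + (1920.00)(100.00) + (840.00)(186.00) = 360240.00 mm³
x_c = 42600.00 / 3960.00 = 10.76 mm
y_c = 360240.00 / 3960.00 = 90.97 mm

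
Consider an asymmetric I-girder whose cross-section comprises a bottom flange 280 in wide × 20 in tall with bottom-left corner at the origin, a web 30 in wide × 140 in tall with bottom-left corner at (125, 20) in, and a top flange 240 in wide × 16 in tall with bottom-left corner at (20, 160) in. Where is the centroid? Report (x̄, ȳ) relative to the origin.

Part | A | x̄ᵢ | ȳᵢ | A·x̄ᵢ | A·ȳᵢ
bottom flange | 5600.00 | 140.00 | 10.00 | 784000.00 | 56000.00
web | 4200.00 | 140.00 | 90.00 | 588000.00 | 378000.00
top flange | 3840.00 | 140.00 | 168.00 | 537600.00 | 645120.00
Σ | 13640.00 |  |  | 1909600.00 | 1079120.00
x̄ = 1909600.00 / 13640.00 = 140.00 in
ȳ = 1079120.00 / 13640.00 = 79.11 in

x̄ = 140.00 in, ȳ = 79.11 in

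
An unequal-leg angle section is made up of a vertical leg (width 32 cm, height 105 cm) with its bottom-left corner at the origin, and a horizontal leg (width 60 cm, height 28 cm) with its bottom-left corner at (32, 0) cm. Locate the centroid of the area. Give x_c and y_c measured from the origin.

vertical leg: A = 32 × 105 = 3360.00, centroid at (16.00, 52.50).
horizontal leg: A = 60 × 28 = 1680.00, centroid at (62.00, 14.00).
ΣA = 5040.00 cm², ΣAx_c = 157920.00 cm³, ΣAy_c = 199920.00 cm³.
x_c = 157920.00/5040.00 = 31.33 cm; y_c = 199920.00/5040.00 = 39.67 cm.

x_c = 31.33 cm, y_c = 39.67 cm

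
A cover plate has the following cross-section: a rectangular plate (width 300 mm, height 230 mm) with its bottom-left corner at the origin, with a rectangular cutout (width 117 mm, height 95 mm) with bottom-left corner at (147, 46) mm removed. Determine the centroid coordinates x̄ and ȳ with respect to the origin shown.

x̄ = 139.34 mm, ȳ = 119.13 mm

plate: A = 300 × 230 = 69000.00, centroid at (150.00, 115.00).
hole: A = −(117 × 95) = -11115.00, centroid at (205.50, 93.50).
ΣA = 57885.00 mm², ΣAx̄ = 8065867.50 mm³, ΣAȳ = 6895747.50 mm³.
x̄ = 8065867.50/57885.00 = 139.34 mm; ȳ = 6895747.50/57885.00 = 119.13 mm.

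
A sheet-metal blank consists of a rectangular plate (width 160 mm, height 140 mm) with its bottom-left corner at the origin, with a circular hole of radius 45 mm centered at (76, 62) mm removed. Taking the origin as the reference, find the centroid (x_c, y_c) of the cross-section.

x_c = 81.59 mm, y_c = 73.17 mm

plate: A = 160 × 140 = 22400.00, centroid at (80.00, 70.00).
hole: A = −π·45² = -6361.73, centroid at (76.00, 62.00).
ΣA = 16038.27 mm², ΣAx_c = 1308508.89 mm³, ΣAy_c = 1173573.04 mm³.
x_c = 1308508.89/16038.27 = 81.59 mm; y_c = 1173573.04/16038.27 = 73.17 mm.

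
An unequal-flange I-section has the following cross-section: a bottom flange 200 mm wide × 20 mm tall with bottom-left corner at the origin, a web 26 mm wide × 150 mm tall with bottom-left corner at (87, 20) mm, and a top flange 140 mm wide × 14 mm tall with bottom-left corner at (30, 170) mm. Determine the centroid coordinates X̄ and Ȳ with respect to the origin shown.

bottom flange: A = 200 × 20 = 4000.00, centroid at (100.00, 10.00).
web: A = 26 × 150 = 3900.00, centroid at (100.00, 95.00).
top flange: A = 140 × 14 = 1960.00, centroid at (100.00, 177.00).
ΣA = 9860.00 mm²
ΣAX̄ = (4000.00)(100.00) + (3900.00)(100.00) + (1960.00)(100.00) = 986000.00 mm³
ΣAȲ = (4000.00)(10.00) + (3900.00)(95.00) + (1960.00)(177.00) = 757420.00 mm³
X̄ = 986000.00 / 9860.00 = 100.00 mm
Ȳ = 757420.00 / 9860.00 = 76.82 mm

X̄ = 100.00 mm, Ȳ = 76.82 mm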